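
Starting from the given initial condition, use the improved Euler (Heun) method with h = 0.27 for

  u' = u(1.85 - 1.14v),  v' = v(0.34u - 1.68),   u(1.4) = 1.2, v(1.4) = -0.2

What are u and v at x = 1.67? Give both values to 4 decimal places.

Heun on (u,v): k1 = f(x_n, state_n); k2 = f(x_n + h, state_n + h·k1); state_{n+1} = state_n + (h/2)·(k1 + k2).
1.400000: (1.200000, -0.200000)
  k1 = (2.493600, 0.254400)
  predictor → (1.873272, -0.131312)
  k2 = (3.745974, 0.136970)
  → (2.042342, -0.147165)
(u(1.67), v(1.67)) ≈ (2.0423, -0.1472)

2.0423, -0.1472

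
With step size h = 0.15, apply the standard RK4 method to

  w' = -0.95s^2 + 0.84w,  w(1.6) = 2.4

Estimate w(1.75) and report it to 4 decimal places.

RK4: k1 = f(s_n, w_n); k2 = f(s_n + h/2, w_n + (h/2)·k1); k3 = f(s_n + h/2, w_n + (h/2)·k2); k4 = f(s_n + h, w_n + h·k3); w_{n+1} = w_n + (h/6)·(k1 + 2k2 + 2k3 + k4).
s=1.600000, w=2.400000:
  k1 = f(1.600000, 2.400000) = -0.416000
  k2 = f(1.675000, 2.368800) = -0.675552
  k3 = f(1.675000, 2.349334) = -0.691904
  k4 = f(1.750000, 2.296214) = -0.980555
  w ← 2.400000 + (0.15/6)·(k1 + 2k2 + 2k3 + k4) = 2.296713
w(1.75) ≈ 2.2967

2.2967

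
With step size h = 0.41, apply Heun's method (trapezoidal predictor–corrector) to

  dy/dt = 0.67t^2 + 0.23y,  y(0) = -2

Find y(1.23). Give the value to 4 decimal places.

Heun: k1 = f(t_n, y_n); k2 = f(t_n + h, y_n + h·k1); y_{n+1} = y_n + (h/2)·(k1 + k2).
t=0.000000, y=-2.000000:
  k1 = f(0.000000, -2.000000) = -0.460000
  k2 = f(0.410000, -2.188600) = -0.390751
  y ← -2.000000 + (0.41/2)·(-0.460000 + (-0.390751)) = -2.174404
t=0.410000, y=-2.174404:
  k1 = f(0.410000, -2.174404) = -0.387486
  k2 = f(0.820000, -2.333273) = -0.086145
  y ← -2.174404 + (0.41/2)·(-0.387486 + (-0.086145)) = -2.271498
t=0.820000, y=-2.271498:
  k1 = f(0.820000, -2.271498) = -0.071937
  k2 = f(1.230000, -2.300992) = 0.484415
  y ← -2.271498 + (0.41/2)·(-0.071937 + 0.484415) = -2.186940
y(1.23) ≈ -2.1869

-2.1869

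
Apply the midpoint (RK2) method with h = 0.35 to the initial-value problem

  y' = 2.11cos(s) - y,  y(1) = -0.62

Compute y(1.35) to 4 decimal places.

-0.2261

Midpoint: k1 = f(s_n, y_n); k2 = f(s_n + h/2, y_n + (h/2)·k1); y_{n+1} = y_n + h·k2.
s=1.000000, y=-0.620000:
  k1 = f(1.000000, -0.620000) = 1.760038
  k2 = f(1.175000, -0.311993) = 1.125489
  y ← -0.620000 + 0.35·1.125489 = -0.226079
y(1.35) ≈ -0.2261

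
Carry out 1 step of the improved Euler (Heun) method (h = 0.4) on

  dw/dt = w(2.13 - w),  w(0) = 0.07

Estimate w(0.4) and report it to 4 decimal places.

0.1500

Heun: k1 = f(t_n, w_n); k2 = f(t_n + h, w_n + h·k1); w_{n+1} = w_n + (h/2)·(k1 + k2).
t=0.000000, w=0.070000:
  k1 = f(0.000000, 0.070000) = 0.144200
  k2 = f(0.400000, 0.127680) = 0.255656
  w ← 0.070000 + (0.4/2)·(0.144200 + 0.255656) = 0.149971
w(0.4) ≈ 0.1500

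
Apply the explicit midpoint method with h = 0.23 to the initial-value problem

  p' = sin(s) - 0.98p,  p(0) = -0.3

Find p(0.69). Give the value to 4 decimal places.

Midpoint: k1 = f(s_n, p_n); k2 = f(s_n + h/2, p_n + (h/2)·k1); p_{n+1} = p_n + h·k2.
s=0.000000, p=-0.300000:
  k1 = f(0.000000, -0.300000) = 0.294000
  k2 = f(0.115000, -0.266190) = 0.375613
  p ← -0.300000 + 0.23·0.375613 = -0.213609
s=0.230000, p=-0.213609:
  k1 = f(0.230000, -0.213609) = 0.437314
  k2 = f(0.345000, -0.163318) = 0.498248
  p ← -0.213609 + 0.23·0.498248 = -0.099012
s=0.460000, p=-0.099012:
  k1 = f(0.460000, -0.099012) = 0.540980
  k2 = f(0.575000, -0.036799) = 0.579898
  p ← -0.099012 + 0.23·0.579898 = 0.034365
p(0.69) ≈ 0.0344

0.0344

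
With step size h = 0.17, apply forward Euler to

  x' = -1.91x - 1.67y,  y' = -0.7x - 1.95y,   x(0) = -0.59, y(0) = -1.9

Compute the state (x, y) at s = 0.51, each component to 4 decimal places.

0.5268, -0.5993

Euler on (x,y): x_{n+1} = x_n + h·x', y_{n+1} = y_n + h·y'.
0.000000: (-0.590000, -1.900000); f=(4.299900, 4.118000) → (0.140983, -1.199940)
0.170000: (0.140983, -1.199940); f=(1.734622, 2.241195) → (0.435869, -0.818937)
0.340000: (0.435869, -0.818937); f=(0.535115, 1.291819) → (0.526838, -0.599328)
(x(0.51), y(0.51)) ≈ (0.5268, -0.5993)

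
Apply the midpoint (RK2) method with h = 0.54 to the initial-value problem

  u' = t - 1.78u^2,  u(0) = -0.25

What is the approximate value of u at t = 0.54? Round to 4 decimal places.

-0.1796

Midpoint: k1 = f(t_n, u_n); k2 = f(t_n + h/2, u_n + (h/2)·k1); u_{n+1} = u_n + h·k2.
t=0.000000, u=-0.250000:
  k1 = f(0.000000, -0.250000) = -0.111250
  k2 = f(0.270000, -0.280037) = 0.130411
  u ← -0.250000 + 0.54·0.130411 = -0.179578
u(0.54) ≈ -0.1796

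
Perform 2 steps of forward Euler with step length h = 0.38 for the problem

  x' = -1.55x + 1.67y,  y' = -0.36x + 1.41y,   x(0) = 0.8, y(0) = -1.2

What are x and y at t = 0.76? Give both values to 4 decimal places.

-1.4168, -2.9393

Euler on (x,y): x_{n+1} = x_n + h·x', y_{n+1} = y_n + h·y'.
0.000000: (0.800000, -1.200000); f=(-3.244000, -1.980000) → (-0.432720, -1.952400)
0.380000: (-0.432720, -1.952400); f=(-2.589792, -2.597105) → (-1.416841, -2.939300)
(x(0.76), y(0.76)) ≈ (-1.4168, -2.9393)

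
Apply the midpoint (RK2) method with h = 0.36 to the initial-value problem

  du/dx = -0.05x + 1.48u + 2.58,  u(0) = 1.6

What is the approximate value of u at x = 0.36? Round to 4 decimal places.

Midpoint: k1 = f(x_n, u_n); k2 = f(x_n + h/2, u_n + (h/2)·k1); u_{n+1} = u_n + h·k2.
x=0.000000, u=1.600000:
  k1 = f(0.000000, 1.600000) = 4.948000
  k2 = f(0.180000, 2.490640) = 6.257147
  u ← 1.600000 + 0.36·6.257147 = 3.852573
u(0.36) ≈ 3.8526

3.8526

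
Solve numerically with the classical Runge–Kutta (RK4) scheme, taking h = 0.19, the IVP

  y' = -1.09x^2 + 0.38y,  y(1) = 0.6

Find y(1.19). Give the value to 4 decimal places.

RK4: k1 = f(x_n, y_n); k2 = f(x_n + h/2, y_n + (h/2)·k1); k3 = f(x_n + h/2, y_n + (h/2)·k2); k4 = f(x_n + h, y_n + h·k3); y_{n+1} = y_n + (h/6)·(k1 + 2k2 + 2k3 + k4).
x=1.000000, y=0.600000:
  k1 = f(1.000000, 0.600000) = -0.862000
  k2 = f(1.095000, 0.518110) = -1.110055
  k3 = f(1.095000, 0.494545) = -1.119010
  k4 = f(1.190000, 0.387388) = -1.396342
  y ← 0.600000 + (0.19/6)·(k1 + 2k2 + 2k3 + k4) = 0.387312
y(1.19) ≈ 0.3873

0.3873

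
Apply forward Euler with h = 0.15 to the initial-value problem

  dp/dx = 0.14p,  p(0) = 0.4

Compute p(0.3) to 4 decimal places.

0.4170

Euler: p_{n+1} = p_n + h·f(x_n, p_n).
x=0.000000, p=0.400000: f=0.056000 → p ← 0.400000 + 0.15·0.056000 = 0.408400
x=0.150000, p=0.408400: f=0.057176 → p ← 0.408400 + 0.15·0.057176 = 0.416976
p(0.3) ≈ 0.4170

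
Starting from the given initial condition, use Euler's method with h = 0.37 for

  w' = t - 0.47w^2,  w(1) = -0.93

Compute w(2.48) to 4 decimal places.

Euler: w_{n+1} = w_n + h·f(t_n, w_n).
t=1.000000, w=-0.930000: f=0.593497 → w ← -0.930000 + 0.37·0.593497 = -0.710406
t=1.370000, w=-0.710406: f=1.132802 → w ← -0.710406 + 0.37·1.132802 = -0.291269
t=1.740000, w=-0.291269: f=1.700126 → w ← -0.291269 + 0.37·1.700126 = 0.337777
t=2.110000, w=0.337777: f=2.056376 → w ← 0.337777 + 0.37·2.056376 = 1.098636
w(2.48) ≈ 1.0986

1.0986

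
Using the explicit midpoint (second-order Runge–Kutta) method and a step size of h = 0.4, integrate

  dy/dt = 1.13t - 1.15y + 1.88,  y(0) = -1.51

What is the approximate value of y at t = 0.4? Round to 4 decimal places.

-0.3057

Midpoint: k1 = f(t_n, y_n); k2 = f(t_n + h/2, y_n + (h/2)·k1); y_{n+1} = y_n + h·k2.
t=0.000000, y=-1.510000:
  k1 = f(0.000000, -1.510000) = 3.616500
  k2 = f(0.200000, -0.786700) = 3.010705
  y ← -1.510000 + 0.4·3.010705 = -0.305718
y(0.4) ≈ -0.3057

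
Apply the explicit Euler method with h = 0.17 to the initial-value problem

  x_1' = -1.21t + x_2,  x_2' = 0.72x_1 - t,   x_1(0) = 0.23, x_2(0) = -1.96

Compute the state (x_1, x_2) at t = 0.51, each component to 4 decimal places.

-0.8720, -2.0883

Euler on (x_1,x_2): x_1_{n+1} = x_1_n + h·x_1', x_2_{n+1} = x_2_n + h·x_2'.
0.000000: (0.230000, -1.960000); f=(-1.960000, 0.165600) → (-0.103200, -1.931848)
0.170000: (-0.103200, -1.931848); f=(-2.137548, -0.244304) → (-0.466583, -1.973380)
0.340000: (-0.466583, -1.973380); f=(-2.384780, -0.675940) → (-0.871996, -2.088289)
(x_1(0.51), x_2(0.51)) ≈ (-0.8720, -2.0883)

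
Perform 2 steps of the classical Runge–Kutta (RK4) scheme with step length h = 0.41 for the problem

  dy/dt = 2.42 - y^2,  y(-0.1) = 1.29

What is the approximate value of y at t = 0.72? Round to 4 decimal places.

RK4: k1 = f(t_n, y_n); k2 = f(t_n + h/2, y_n + (h/2)·k1); k3 = f(t_n + h/2, y_n + (h/2)·k2); k4 = f(t_n + h, y_n + h·k3); y_{n+1} = y_n + (h/6)·(k1 + 2k2 + 2k3 + k4).
t=-0.100000, y=1.290000:
  k1 = f(-0.100000, 1.290000) = 0.755900
  k2 = f(0.105000, 1.444959) = 0.332092
  k3 = f(0.105000, 1.358079) = 0.575622
  k4 = f(0.310000, 1.526005) = 0.091309
  y ← 1.290000 + (0.41/6)·(k1 + 2k2 + 2k3 + k4) = 1.471947
t=0.310000, y=1.471947:
  k1 = f(0.310000, 1.471947) = 0.253373
  k2 = f(0.515000, 1.523888) = 0.097765
  k3 = f(0.515000, 1.491989) = 0.193970
  k4 = f(0.720000, 1.551475) = 0.012927
  y ← 1.471947 + (0.41/6)·(k1 + 2k2 + 2k3 + k4) = 1.530014
y(0.72) ≈ 1.5300

1.5300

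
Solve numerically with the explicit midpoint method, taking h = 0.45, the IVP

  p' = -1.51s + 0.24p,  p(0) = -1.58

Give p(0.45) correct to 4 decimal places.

-1.9127

Midpoint: k1 = f(s_n, p_n); k2 = f(s_n + h/2, p_n + (h/2)·k1); p_{n+1} = p_n + h·k2.
s=0.000000, p=-1.580000:
  k1 = f(0.000000, -1.580000) = -0.379200
  k2 = f(0.225000, -1.665320) = -0.739427
  p ← -1.580000 + 0.45·(-0.739427) = -1.912742
p(0.45) ≈ -1.9127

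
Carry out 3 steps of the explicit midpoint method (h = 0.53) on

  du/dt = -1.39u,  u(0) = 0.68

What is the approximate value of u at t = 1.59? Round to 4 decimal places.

Midpoint: k1 = f(t_n, u_n); k2 = f(t_n + h/2, u_n + (h/2)·k1); u_{n+1} = u_n + h·k2.
t=0.000000, u=0.680000:
  k1 = f(0.000000, 0.680000) = -0.945200
  k2 = f(0.265000, 0.429522) = -0.597036
  u ← 0.680000 + 0.53·(-0.597036) = 0.363571
t=0.530000, u=0.363571:
  k1 = f(0.530000, 0.363571) = -0.505364
  k2 = f(0.795000, 0.229650) = -0.319213
  u ← 0.363571 + 0.53·(-0.319213) = 0.194388
t=1.060000, u=0.194388:
  k1 = f(1.060000, 0.194388) = -0.270200
  k2 = f(1.325000, 0.122785) = -0.170672
  u ← 0.194388 + 0.53·(-0.170672) = 0.103932
u(1.59) ≈ 0.1039

0.1039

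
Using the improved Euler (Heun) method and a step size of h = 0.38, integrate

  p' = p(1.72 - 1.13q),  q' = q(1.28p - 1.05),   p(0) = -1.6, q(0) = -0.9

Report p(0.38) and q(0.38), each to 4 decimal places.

-3.3870, -0.5287

Heun on (p,q): k1 = f(s_n, state_n); k2 = f(s_n + h, state_n + h·k1); state_{n+1} = state_n + (h/2)·(k1 + k2).
0.000000: (-1.600000, -0.900000)
  k1 = (-4.379200, 2.788200)
  predictor → (-3.264096, 0.159516)
  k2 = (-5.025882, -0.833956)
  → (-3.386966, -0.528694)
(p(0.38), q(0.38)) ≈ (-3.3870, -0.5287)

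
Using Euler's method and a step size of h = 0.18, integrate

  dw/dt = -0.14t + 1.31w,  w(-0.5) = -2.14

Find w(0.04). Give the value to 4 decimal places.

Euler: w_{n+1} = w_n + h·f(t_n, w_n).
t=-0.500000, w=-2.140000: f=-2.733400 → w ← -2.140000 + 0.18·(-2.733400) = -2.632012
t=-0.320000, w=-2.632012: f=-3.403136 → w ← -2.632012 + 0.18·(-3.403136) = -3.244576
t=-0.140000, w=-3.244576: f=-4.230795 → w ← -3.244576 + 0.18·(-4.230795) = -4.006120
w(0.04) ≈ -4.0061

-4.0061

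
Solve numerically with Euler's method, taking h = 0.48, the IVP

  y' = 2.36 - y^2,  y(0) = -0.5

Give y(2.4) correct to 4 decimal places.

1.5380

Euler: y_{n+1} = y_n + h·f(x_n, y_n).
x=0.000000, y=-0.500000: f=2.110000 → y ← -0.500000 + 0.48·2.110000 = 0.512800
x=0.480000, y=0.512800: f=2.097036 → y ← 0.512800 + 0.48·2.097036 = 1.519377
x=0.960000, y=1.519377: f=0.051492 → y ← 1.519377 + 0.48·0.051492 = 1.544094
x=1.440000, y=1.544094: f=-0.024225 → y ← 1.544094 + 0.48·(-0.024225) = 1.532466
x=1.920000, y=1.532466: f=0.011549 → y ← 1.532466 + 0.48·0.011549 = 1.538009
y(2.4) ≈ 1.5380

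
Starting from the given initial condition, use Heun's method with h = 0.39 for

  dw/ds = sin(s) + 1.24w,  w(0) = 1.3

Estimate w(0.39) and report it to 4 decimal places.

Heun: k1 = f(s_n, w_n); k2 = f(s_n + h, w_n + h·k1); w_{n+1} = w_n + (h/2)·(k1 + k2).
s=0.000000, w=1.300000:
  k1 = f(0.000000, 1.300000) = 1.612000
  k2 = f(0.390000, 1.928680) = 2.771752
  w ← 1.300000 + (0.39/2)·(1.612000 + 2.771752) = 2.154832
w(0.39) ≈ 2.1548

2.1548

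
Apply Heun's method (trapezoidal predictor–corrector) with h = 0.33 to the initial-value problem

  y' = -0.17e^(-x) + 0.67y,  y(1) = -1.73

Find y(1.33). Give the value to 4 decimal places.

-2.1748

Heun: k1 = f(x_n, y_n); k2 = f(x_n + h, y_n + h·k1); y_{n+1} = y_n + (h/2)·(k1 + k2).
x=1.000000, y=-1.730000:
  k1 = f(1.000000, -1.730000) = -1.221640
  k2 = f(1.330000, -2.133141) = -1.474166
  y ← -1.730000 + (0.33/2)·(-1.221640 + (-1.474166)) = -2.174808
y(1.33) ≈ -2.1748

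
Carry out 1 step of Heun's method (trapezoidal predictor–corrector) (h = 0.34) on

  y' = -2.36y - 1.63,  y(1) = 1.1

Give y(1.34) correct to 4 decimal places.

0.2396

Heun: k1 = f(t_n, y_n); k2 = f(t_n + h, y_n + h·k1); y_{n+1} = y_n + (h/2)·(k1 + k2).
t=1.000000, y=1.100000:
  k1 = f(1.000000, 1.100000) = -4.226000
  k2 = f(1.340000, -0.336840) = -0.835058
  y ← 1.100000 + (0.34/2)·(-4.226000 + (-0.835058)) = 0.239620
y(1.34) ≈ 0.2396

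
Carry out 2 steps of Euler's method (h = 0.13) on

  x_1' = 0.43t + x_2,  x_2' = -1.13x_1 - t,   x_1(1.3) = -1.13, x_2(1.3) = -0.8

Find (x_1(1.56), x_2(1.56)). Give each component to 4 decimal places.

Euler on (x_1,x_2): x_1_{n+1} = x_1_n + h·x_1', x_2_{n+1} = x_2_n + h·x_2'.
1.300000: (-1.130000, -0.800000); f=(-0.241000, -0.023100) → (-1.161330, -0.803003)
1.430000: (-1.161330, -0.803003); f=(-0.188103, -0.117697) → (-1.185783, -0.818304)
(x_1(1.56), x_2(1.56)) ≈ (-1.1858, -0.8183)

-1.1858, -0.8183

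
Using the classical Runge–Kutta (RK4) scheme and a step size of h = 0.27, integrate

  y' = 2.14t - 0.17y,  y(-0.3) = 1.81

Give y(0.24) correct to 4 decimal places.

1.6227

RK4: k1 = f(t_n, y_n); k2 = f(t_n + h/2, y_n + (h/2)·k1); k3 = f(t_n + h/2, y_n + (h/2)·k2); k4 = f(t_n + h, y_n + h·k3); y_{n+1} = y_n + (h/6)·(k1 + 2k2 + 2k3 + k4).
t=-0.300000, y=1.810000:
  k1 = f(-0.300000, 1.810000) = -0.949700
  k2 = f(-0.165000, 1.681790) = -0.639004
  k3 = f(-0.165000, 1.723734) = -0.646135
  k4 = f(-0.030000, 1.635544) = -0.342242
  y ← 1.810000 + (0.27/6)·(k1 + 2k2 + 2k3 + k4) = 1.636200
t=-0.030000, y=1.636200:
  k1 = f(-0.030000, 1.636200) = -0.342354
  k2 = f(0.105000, 1.589982) = -0.045597
  k3 = f(0.105000, 1.630044) = -0.052408
  k4 = f(0.240000, 1.622050) = 0.237851
  y ← 1.636200 + (0.27/6)·(k1 + 2k2 + 2k3 + k4) = 1.622677
y(0.24) ≈ 1.6227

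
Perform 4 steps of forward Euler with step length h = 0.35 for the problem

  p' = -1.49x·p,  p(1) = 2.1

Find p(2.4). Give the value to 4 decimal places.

-0.0023

Euler: p_{n+1} = p_n + h·f(x_n, p_n).
x=1.000000, p=2.100000: f=-3.129000 → p ← 2.100000 + 0.35·(-3.129000) = 1.004850
x=1.350000, p=1.004850: f=-2.021256 → p ← 1.004850 + 0.35·(-2.021256) = 0.297410
x=1.700000, p=0.297410: f=-0.753341 → p ← 0.297410 + 0.35·(-0.753341) = 0.033741
x=2.050000, p=0.033741: f=-0.103063 → p ← 0.033741 + 0.35·(-0.103063) = -0.002331
p(2.4) ≈ -0.0023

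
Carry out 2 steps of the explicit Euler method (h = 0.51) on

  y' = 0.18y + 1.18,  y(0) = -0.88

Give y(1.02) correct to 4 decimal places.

0.2099

Euler: y_{n+1} = y_n + h·f(s_n, y_n).
s=0.000000, y=-0.880000: f=1.021600 → y ← -0.880000 + 0.51·1.021600 = -0.358984
s=0.510000, y=-0.358984: f=1.115383 → y ← -0.358984 + 0.51·1.115383 = 0.209861
y(1.02) ≈ 0.2099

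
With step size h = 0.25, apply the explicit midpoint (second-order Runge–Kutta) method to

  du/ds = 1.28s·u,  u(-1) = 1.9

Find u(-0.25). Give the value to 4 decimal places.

1.0652

Midpoint: k1 = f(s_n, u_n); k2 = f(s_n + h/2, u_n + (h/2)·k1); u_{n+1} = u_n + h·k2.
s=-1.000000, u=1.900000:
  k1 = f(-1.000000, 1.900000) = -2.432000
  k2 = f(-0.875000, 1.596000) = -1.787520
  u ← 1.900000 + 0.25·(-1.787520) = 1.453120
s=-0.750000, u=1.453120:
  k1 = f(-0.750000, 1.453120) = -1.394995
  k2 = f(-0.625000, 1.278746) = -1.022996
  u ← 1.453120 + 0.25·(-1.022996) = 1.197371
s=-0.500000, u=1.197371:
  k1 = f(-0.500000, 1.197371) = -0.766317
  k2 = f(-0.375000, 1.101581) = -0.528759
  u ← 1.197371 + 0.25·(-0.528759) = 1.065181
u(-0.25) ≈ 1.0652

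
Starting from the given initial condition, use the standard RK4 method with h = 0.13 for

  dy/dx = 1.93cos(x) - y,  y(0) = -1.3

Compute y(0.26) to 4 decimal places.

-0.5658

RK4: k1 = f(x_n, y_n); k2 = f(x_n + h/2, y_n + (h/2)·k1); k3 = f(x_n + h/2, y_n + (h/2)·k2); k4 = f(x_n + h, y_n + h·k3); y_{n+1} = y_n + (h/6)·(k1 + 2k2 + 2k3 + k4).
x=0.000000, y=-1.300000:
  k1 = f(0.000000, -1.300000) = 3.230000
  k2 = f(0.065000, -1.090050) = 3.015974
  k3 = f(0.065000, -1.103962) = 3.029886
  k4 = f(0.130000, -0.906115) = 2.819829
  y ← -1.300000 + (0.13/6)·(k1 + 2k2 + 2k3 + k4) = -0.906933
x=0.130000, y=-0.906933:
  k1 = f(0.130000, -0.906933) = 2.820648
  k2 = f(0.195000, -0.723591) = 2.617013
  k3 = f(0.195000, -0.736827) = 2.630249
  k4 = f(0.260000, -0.565001) = 2.430133
  y ← -0.906933 + (0.13/6)·(k1 + 2k2 + 2k3 + k4) = -0.565785
y(0.26) ≈ -0.5658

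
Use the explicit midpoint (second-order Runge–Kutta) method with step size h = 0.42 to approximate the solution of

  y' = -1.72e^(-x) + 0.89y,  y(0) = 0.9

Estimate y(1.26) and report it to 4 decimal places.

0.2115

Midpoint: k1 = f(x_n, y_n); k2 = f(x_n + h/2, y_n + (h/2)·k1); y_{n+1} = y_n + h·k2.
x=0.000000, y=0.900000:
  k1 = f(0.000000, 0.900000) = -0.919000
  k2 = f(0.210000, 0.707010) = -0.764966
  y ← 0.900000 + 0.42·(-0.764966) = 0.578714
x=0.420000, y=0.578714:
  k1 = f(0.420000, 0.578714) = -0.615065
  k2 = f(0.630000, 0.449551) = -0.515958
  y ← 0.578714 + 0.42·(-0.515958) = 0.362012
x=0.840000, y=0.362012:
  k1 = f(0.840000, 0.362012) = -0.420351
  k2 = f(1.050000, 0.273738) = -0.358266
  y ← 0.362012 + 0.42·(-0.358266) = 0.211540
y(1.26) ≈ 0.2115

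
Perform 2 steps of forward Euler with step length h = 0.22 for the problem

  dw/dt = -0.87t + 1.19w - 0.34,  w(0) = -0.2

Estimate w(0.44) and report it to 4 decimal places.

Euler: w_{n+1} = w_n + h·f(t_n, w_n).
t=0.000000, w=-0.200000: f=-0.578000 → w ← -0.200000 + 0.22·(-0.578000) = -0.327160
t=0.220000, w=-0.327160: f=-0.920720 → w ← -0.327160 + 0.22·(-0.920720) = -0.529718
w(0.44) ≈ -0.5297

-0.5297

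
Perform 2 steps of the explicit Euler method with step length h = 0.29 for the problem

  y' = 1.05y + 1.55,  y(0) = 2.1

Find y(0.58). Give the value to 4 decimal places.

4.6095

Euler: y_{n+1} = y_n + h·f(t_n, y_n).
t=0.000000, y=2.100000: f=3.755000 → y ← 2.100000 + 0.29·3.755000 = 3.188950
t=0.290000, y=3.188950: f=4.898398 → y ← 3.188950 + 0.29·4.898398 = 4.609485
y(0.58) ≈ 4.6095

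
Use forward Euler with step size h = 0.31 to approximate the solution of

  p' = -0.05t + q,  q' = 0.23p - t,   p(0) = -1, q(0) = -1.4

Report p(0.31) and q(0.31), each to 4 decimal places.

-1.4340, -1.4713

Euler on (p,q): p_{n+1} = p_n + h·p', q_{n+1} = q_n + h·q'.
0.000000: (-1.000000, -1.400000); f=(-1.400000, -0.230000) → (-1.434000, -1.471300)
(p(0.31), q(0.31)) ≈ (-1.4340, -1.4713)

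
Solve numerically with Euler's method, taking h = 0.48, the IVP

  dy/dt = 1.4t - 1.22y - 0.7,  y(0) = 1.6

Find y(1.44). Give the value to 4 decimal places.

Euler: y_{n+1} = y_n + h·f(t_n, y_n).
t=0.000000, y=1.600000: f=-2.652000 → y ← 1.600000 + 0.48·(-2.652000) = 0.327040
t=0.480000, y=0.327040: f=-0.426989 → y ← 0.327040 + 0.48·(-0.426989) = 0.122085
t=0.960000, y=0.122085: f=0.495056 → y ← 0.122085 + 0.48·0.495056 = 0.359712
y(1.44) ≈ 0.3597

0.3597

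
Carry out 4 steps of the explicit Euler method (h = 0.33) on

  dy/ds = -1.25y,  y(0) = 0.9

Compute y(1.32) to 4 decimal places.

Euler: y_{n+1} = y_n + h·f(s_n, y_n).
s=0.000000, y=0.900000: f=-1.125000 → y ← 0.900000 + 0.33·(-1.125000) = 0.528750
s=0.330000, y=0.528750: f=-0.660938 → y ← 0.528750 + 0.33·(-0.660938) = 0.310641
s=0.660000, y=0.310641: f=-0.388301 → y ← 0.310641 + 0.33·(-0.388301) = 0.182501
s=0.990000, y=0.182501: f=-0.228127 → y ← 0.182501 + 0.33·(-0.228127) = 0.107220
y(1.32) ≈ 0.1072

0.1072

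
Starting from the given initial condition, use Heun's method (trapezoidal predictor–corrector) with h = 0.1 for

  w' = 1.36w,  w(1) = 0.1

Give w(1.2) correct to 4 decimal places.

Heun: k1 = f(t_n, w_n); k2 = f(t_n + h, w_n + h·k1); w_{n+1} = w_n + (h/2)·(k1 + k2).
t=1.000000, w=0.100000:
  k1 = f(1.000000, 0.100000) = 0.136000
  k2 = f(1.100000, 0.113600) = 0.154496
  w ← 0.100000 + (0.1/2)·(0.136000 + 0.154496) = 0.114525
t=1.100000, w=0.114525:
  k1 = f(1.100000, 0.114525) = 0.155754
  k2 = f(1.200000, 0.130100) = 0.176936
  w ← 0.114525 + (0.1/2)·(0.155754 + 0.176936) = 0.131159
w(1.2) ≈ 0.1312

0.1312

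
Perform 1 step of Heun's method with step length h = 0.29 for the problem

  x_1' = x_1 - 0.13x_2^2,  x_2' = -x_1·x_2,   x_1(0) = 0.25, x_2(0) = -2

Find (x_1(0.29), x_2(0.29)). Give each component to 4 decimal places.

0.1709, -1.8813

Heun on (x_1,x_2): k1 = f(t_n, state_n); k2 = f(t_n + h, state_n + h·k1); state_{n+1} = state_n + (h/2)·(k1 + k2).
0.000000: (0.250000, -2.000000)
  k1 = (-0.270000, 0.500000)
  predictor → (0.171700, -1.855000)
  k2 = (-0.275633, 0.318504)
  → (0.170883, -1.881317)
(x_1(0.29), x_2(0.29)) ≈ (0.1709, -1.8813)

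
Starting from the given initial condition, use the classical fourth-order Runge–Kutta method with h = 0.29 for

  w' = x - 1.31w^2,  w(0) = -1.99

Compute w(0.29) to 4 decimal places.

RK4: k1 = f(x_n, w_n); k2 = f(x_n + h/2, w_n + (h/2)·k1); k3 = f(x_n + h/2, w_n + (h/2)·k2); k4 = f(x_n + h, w_n + h·k3); w_{n+1} = w_n + (h/6)·(k1 + 2k2 + 2k3 + k4).
x=0.000000, w=-1.990000:
  k1 = f(0.000000, -1.990000) = -5.187731
  k2 = f(0.145000, -2.742221) = -9.705907
  k3 = f(0.145000, -3.397356) = -14.975060
  k4 = f(0.290000, -6.332768) = -52.246167
  w ← -1.990000 + (0.29/6)·(k1 + 2k2 + 2k3 + k4) = -7.151799
w(0.29) ≈ -7.1518

-7.1518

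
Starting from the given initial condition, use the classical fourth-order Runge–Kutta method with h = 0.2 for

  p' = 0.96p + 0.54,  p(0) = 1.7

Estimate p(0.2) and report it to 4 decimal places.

2.1789

RK4: k1 = f(t_n, p_n); k2 = f(t_n + h/2, p_n + (h/2)·k1); k3 = f(t_n + h/2, p_n + (h/2)·k2); k4 = f(t_n + h, p_n + h·k3); p_{n+1} = p_n + (h/6)·(k1 + 2k2 + 2k3 + k4).
t=0.000000, p=1.700000:
  k1 = f(0.000000, 1.700000) = 2.172000
  k2 = f(0.100000, 1.917200) = 2.380512
  k3 = f(0.100000, 1.938051) = 2.400529
  k4 = f(0.200000, 2.180106) = 2.632902
  p ← 1.700000 + (0.2/6)·(k1 + 2k2 + 2k3 + k4) = 2.178899
p(0.2) ≈ 2.1789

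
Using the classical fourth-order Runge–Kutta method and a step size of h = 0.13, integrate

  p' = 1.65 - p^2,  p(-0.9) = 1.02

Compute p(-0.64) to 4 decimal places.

RK4: k1 = f(s_n, p_n); k2 = f(s_n + h/2, p_n + (h/2)·k1); k3 = f(s_n + h/2, p_n + (h/2)·k2); k4 = f(s_n + h, p_n + h·k3); p_{n+1} = p_n + (h/6)·(k1 + 2k2 + 2k3 + k4).
s=-0.900000, p=1.020000:
  k1 = f(-0.900000, 1.020000) = 0.609600
  k2 = f(-0.835000, 1.059624) = 0.527197
  k3 = f(-0.835000, 1.054268) = 0.538519
  k4 = f(-0.770000, 1.090008) = 0.461884
  p ← 1.020000 + (0.13/6)·(k1 + 2k2 + 2k3 + k4) = 1.089397
s=-0.770000, p=1.089397:
  k1 = f(-0.770000, 1.089397) = 0.463215
  k2 = f(-0.705000, 1.119506) = 0.396707
  k3 = f(-0.705000, 1.115183) = 0.406368
  k4 = f(-0.640000, 1.142224) = 0.345324
  p ← 1.089397 + (0.13/6)·(k1 + 2k2 + 2k3 + k4) = 1.141715
p(-0.64) ≈ 1.1417

1.1417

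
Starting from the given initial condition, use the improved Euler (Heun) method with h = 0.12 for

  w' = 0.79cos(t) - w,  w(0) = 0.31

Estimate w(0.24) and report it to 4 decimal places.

Heun: k1 = f(t_n, w_n); k2 = f(t_n + h, w_n + h·k1); w_{n+1} = w_n + (h/2)·(k1 + k2).
t=0.000000, w=0.310000:
  k1 = f(0.000000, 0.310000) = 0.480000
  k2 = f(0.120000, 0.367600) = 0.416719
  w ← 0.310000 + (0.12/2)·(0.480000 + 0.416719) = 0.363803
t=0.120000, w=0.363803:
  k1 = f(0.120000, 0.363803) = 0.420516
  k2 = f(0.240000, 0.414265) = 0.353092
  w ← 0.363803 + (0.12/2)·(0.420516 + 0.353092) = 0.410220
w(0.24) ≈ 0.4102

0.4102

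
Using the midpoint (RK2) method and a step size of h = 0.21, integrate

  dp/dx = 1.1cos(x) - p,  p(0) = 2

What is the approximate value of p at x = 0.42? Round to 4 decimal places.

Midpoint: k1 = f(x_n, p_n); k2 = f(x_n + h/2, p_n + (h/2)·k1); p_{n+1} = p_n + h·k2.
x=0.000000, p=2.000000:
  k1 = f(0.000000, 2.000000) = -0.900000
  k2 = f(0.105000, 1.905500) = -0.811558
  p ← 2.000000 + 0.21·(-0.811558) = 1.829573
x=0.210000, p=1.829573:
  k1 = f(0.210000, 1.829573) = -0.753739
  k2 = f(0.315000, 1.750430) = -0.704554
  p ← 1.829573 + 0.21·(-0.704554) = 1.681616
p(0.42) ≈ 1.6816

1.6816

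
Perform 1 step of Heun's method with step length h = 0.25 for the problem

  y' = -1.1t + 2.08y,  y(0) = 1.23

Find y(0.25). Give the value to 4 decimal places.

Heun: k1 = f(t_n, y_n); k2 = f(t_n + h, y_n + h·k1); y_{n+1} = y_n + (h/2)·(k1 + k2).
t=0.000000, y=1.230000:
  k1 = f(0.000000, 1.230000) = 2.558400
  k2 = f(0.250000, 1.869600) = 3.613768
  y ← 1.230000 + (0.25/2)·(2.558400 + 3.613768) = 2.001521
y(0.25) ≈ 2.0015

2.0015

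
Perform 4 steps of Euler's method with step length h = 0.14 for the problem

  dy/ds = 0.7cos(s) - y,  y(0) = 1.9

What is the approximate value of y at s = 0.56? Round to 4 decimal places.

1.3439

Euler: y_{n+1} = y_n + h·f(s_n, y_n).
s=0.000000, y=1.900000: f=-1.200000 → y ← 1.900000 + 0.14·(-1.200000) = 1.732000
s=0.140000, y=1.732000: f=-1.038849 → y ← 1.732000 + 0.14·(-1.038849) = 1.586561
s=0.280000, y=1.586561: f=-0.913822 → y ← 1.586561 + 0.14·(-0.913822) = 1.458626
s=0.420000, y=1.458626: f=-0.819464 → y ← 1.458626 + 0.14·(-0.819464) = 1.343901
y(0.56) ≈ 1.3439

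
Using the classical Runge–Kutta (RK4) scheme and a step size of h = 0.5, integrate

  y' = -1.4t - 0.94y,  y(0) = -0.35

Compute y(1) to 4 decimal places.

RK4: k1 = f(t_n, y_n); k2 = f(t_n + h/2, y_n + (h/2)·k1); k3 = f(t_n + h/2, y_n + (h/2)·k2); k4 = f(t_n + h, y_n + h·k3); y_{n+1} = y_n + (h/6)·(k1 + 2k2 + 2k3 + k4).
t=0.000000, y=-0.350000:
  k1 = f(0.000000, -0.350000) = 0.329000
  k2 = f(0.250000, -0.267750) = -0.098315
  k3 = f(0.250000, -0.374579) = 0.002104
  k4 = f(0.500000, -0.348948) = -0.371989
  y ← -0.350000 + (0.5/6)·(k1 + 2k2 + 2k3 + k4) = -0.369618
t=0.500000, y=-0.369618:
  k1 = f(0.500000, -0.369618) = -0.352559
  k2 = f(0.750000, -0.457757) = -0.619708
  k3 = f(0.750000, -0.524545) = -0.556928
  k4 = f(1.000000, -0.648082) = -0.790803
  y ← -0.369618 + (0.5/6)·(k1 + 2k2 + 2k3 + k4) = -0.661004
y(1) ≈ -0.6610

-0.6610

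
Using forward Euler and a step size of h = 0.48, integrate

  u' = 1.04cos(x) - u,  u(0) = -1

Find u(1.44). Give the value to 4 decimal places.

0.5109

Euler: u_{n+1} = u_n + h·f(x_n, u_n).
x=0.000000, u=-1.000000: f=2.040000 → u ← -1.000000 + 0.48·2.040000 = -0.020800
x=0.480000, u=-0.020800: f=0.943275 → u ← -0.020800 + 0.48·0.943275 = 0.431972
x=0.960000, u=0.431972: f=0.164489 → u ← 0.431972 + 0.48·0.164489 = 0.510927
u(1.44) ≈ 0.5109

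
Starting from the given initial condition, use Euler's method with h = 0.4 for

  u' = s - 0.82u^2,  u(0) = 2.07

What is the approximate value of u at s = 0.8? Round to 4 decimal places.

Euler: u_{n+1} = u_n + h·f(s_n, u_n).
s=0.000000, u=2.070000: f=-3.513618 → u ← 2.070000 + 0.4·(-3.513618) = 0.664553
s=0.400000, u=0.664553: f=0.037863 → u ← 0.664553 + 0.4·0.037863 = 0.679698
u(0.8) ≈ 0.6797

0.6797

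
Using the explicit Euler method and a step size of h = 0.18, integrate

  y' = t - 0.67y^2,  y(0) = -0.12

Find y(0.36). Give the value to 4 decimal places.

Euler: y_{n+1} = y_n + h·f(t_n, y_n).
t=0.000000, y=-0.120000: f=-0.009648 → y ← -0.120000 + 0.18·(-0.009648) = -0.121737
t=0.180000, y=-0.121737: f=0.170071 → y ← -0.121737 + 0.18·0.170071 = -0.091124
y(0.36) ≈ -0.0911

-0.0911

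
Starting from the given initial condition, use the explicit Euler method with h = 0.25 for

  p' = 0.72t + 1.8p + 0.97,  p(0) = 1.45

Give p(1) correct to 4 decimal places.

8.6131

Euler: p_{n+1} = p_n + h·f(t_n, p_n).
t=0.000000, p=1.450000: f=3.580000 → p ← 1.450000 + 0.25·3.580000 = 2.345000
t=0.250000, p=2.345000: f=5.371000 → p ← 2.345000 + 0.25·5.371000 = 3.687750
t=0.500000, p=3.687750: f=7.967950 → p ← 3.687750 + 0.25·7.967950 = 5.679737
t=0.750000, p=5.679737: f=11.733527 → p ← 5.679737 + 0.25·11.733527 = 8.613119
p(1) ≈ 8.6131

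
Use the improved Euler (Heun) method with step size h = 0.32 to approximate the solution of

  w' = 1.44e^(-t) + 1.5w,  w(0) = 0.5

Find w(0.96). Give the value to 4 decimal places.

4.1799

Heun: k1 = f(t_n, w_n); k2 = f(t_n + h, w_n + h·k1); w_{n+1} = w_n + (h/2)·(k1 + k2).
t=0.000000, w=0.500000:
  k1 = f(0.000000, 0.500000) = 2.190000
  k2 = f(0.320000, 1.200800) = 2.846855
  w ← 0.500000 + (0.32/2)·(2.190000 + 2.846855) = 1.305897
t=0.320000, w=1.305897:
  k1 = f(0.320000, 1.305897) = 3.004500
  k2 = f(0.640000, 2.267337) = 4.160306
  w ← 1.305897 + (0.32/2)·(3.004500 + 4.160306) = 2.452266
t=0.640000, w=2.452266:
  k1 = f(0.640000, 2.452266) = 4.437700
  k2 = f(0.960000, 3.872330) = 6.359860
  w ← 2.452266 + (0.32/2)·(4.437700 + 6.359860) = 4.179875
w(0.96) ≈ 4.1799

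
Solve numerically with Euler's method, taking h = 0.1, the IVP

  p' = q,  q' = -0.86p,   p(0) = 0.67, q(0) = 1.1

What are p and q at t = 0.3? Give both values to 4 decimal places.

0.9818, 0.8993

Euler on (p,q): p_{n+1} = p_n + h·p', q_{n+1} = q_n + h·q'.
0.000000: (0.670000, 1.100000); f=(1.100000, -0.576200) → (0.780000, 1.042380)
0.100000: (0.780000, 1.042380); f=(1.042380, -0.670800) → (0.884238, 0.975300)
0.200000: (0.884238, 0.975300); f=(0.975300, -0.760445) → (0.981768, 0.899256)
(p(0.3), q(0.3)) ≈ (0.9818, 0.8993)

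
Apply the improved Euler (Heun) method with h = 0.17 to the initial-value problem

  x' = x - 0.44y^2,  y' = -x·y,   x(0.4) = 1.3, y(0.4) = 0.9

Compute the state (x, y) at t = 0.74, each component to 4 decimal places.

Heun on (x,y): k1 = f(t_n, state_n); k2 = f(t_n + h, state_n + h·k1); state_{n+1} = state_n + (h/2)·(k1 + k2).
0.400000: (1.300000, 0.900000)
  k1 = (0.943600, -1.170000)
  predictor → (1.460412, 0.701100)
  k2 = (1.244134, -1.023895)
  → (1.485957, 0.713519)
0.570000: (1.485957, 0.713519)
  k1 = (1.261949, -1.060259)
  predictor → (1.700489, 0.533275)
  k2 = (1.575361, -0.906828)
  → (1.727129, 0.546317)
(x(0.74), y(0.74)) ≈ (1.7271, 0.5463)

1.7271, 0.5463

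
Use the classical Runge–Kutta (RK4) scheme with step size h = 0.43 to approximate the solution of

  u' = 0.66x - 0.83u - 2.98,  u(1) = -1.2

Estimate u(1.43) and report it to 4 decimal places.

-1.6243

RK4: k1 = f(x_n, u_n); k2 = f(x_n + h/2, u_n + (h/2)·k1); k3 = f(x_n + h/2, u_n + (h/2)·k2); k4 = f(x_n + h, u_n + h·k3); u_{n+1} = u_n + (h/6)·(k1 + 2k2 + 2k3 + k4).
x=1.000000, u=-1.200000:
  k1 = f(1.000000, -1.200000) = -1.324000
  k2 = f(1.215000, -1.484660) = -0.945832
  k3 = f(1.215000, -1.403354) = -1.013316
  k4 = f(1.430000, -1.635726) = -0.678547
  u ← -1.200000 + (0.43/6)·(k1 + 2k2 + 2k3 + k4) = -1.624327
u(1.43) ≈ -1.6243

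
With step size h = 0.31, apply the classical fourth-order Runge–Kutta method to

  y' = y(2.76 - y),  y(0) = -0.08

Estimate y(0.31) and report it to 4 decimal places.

RK4: k1 = f(t_n, y_n); k2 = f(t_n + h/2, y_n + (h/2)·k1); k3 = f(t_n + h/2, y_n + (h/2)·k2); k4 = f(t_n + h, y_n + h·k3); y_{n+1} = y_n + (h/6)·(k1 + 2k2 + 2k3 + k4).
t=0.000000, y=-0.080000:
  k1 = f(0.000000, -0.080000) = -0.227200
  k2 = f(0.155000, -0.115216) = -0.331271
  k3 = f(0.155000, -0.131347) = -0.379770
  k4 = f(0.310000, -0.197729) = -0.584828
  y ← -0.080000 + (0.31/6)·(k1 + 2k2 + 2k3 + k4) = -0.195429
y(0.31) ≈ -0.1954

-0.1954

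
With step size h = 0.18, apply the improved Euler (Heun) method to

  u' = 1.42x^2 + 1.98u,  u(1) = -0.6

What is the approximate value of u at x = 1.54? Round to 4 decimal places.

Heun: k1 = f(x_n, u_n); k2 = f(x_n + h, u_n + h·k1); u_{n+1} = u_n + (h/2)·(k1 + k2).
x=1.000000, u=-0.600000:
  k1 = f(1.000000, -0.600000) = 0.232000
  k2 = f(1.180000, -0.558240) = 0.871893
  u ← -0.600000 + (0.18/2)·(0.232000 + 0.871893) = -0.500650
x=1.180000, u=-0.500650:
  k1 = f(1.180000, -0.500650) = 0.985922
  k2 = f(1.360000, -0.323184) = 1.986528
  u ← -0.500650 + (0.18/2)·(0.985922 + 1.986528) = -0.233129
x=1.360000, u=-0.233129:
  k1 = f(1.360000, -0.233129) = 2.164836
  k2 = f(1.540000, 0.156541) = 3.677624
  u ← -0.233129 + (0.18/2)·(2.164836 + 3.677624) = 0.292692
u(1.54) ≈ 0.2927

0.2927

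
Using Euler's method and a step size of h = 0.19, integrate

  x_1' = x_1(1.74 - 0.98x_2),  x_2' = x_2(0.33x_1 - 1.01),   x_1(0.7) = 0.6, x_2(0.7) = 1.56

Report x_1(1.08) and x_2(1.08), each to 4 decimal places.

0.6771, 1.1178

Euler on (x_1,x_2): x_1_{n+1} = x_1_n + h·x_1', x_2_{n+1} = x_2_n + h·x_2'.
0.700000: (0.600000, 1.560000); f=(0.126720, -1.266720) → (0.624077, 1.319323)
0.890000: (0.624077, 1.319323); f=(0.279002, -1.060808) → (0.677087, 1.117770)
(x_1(1.08), x_2(1.08)) ≈ (0.6771, 1.1178)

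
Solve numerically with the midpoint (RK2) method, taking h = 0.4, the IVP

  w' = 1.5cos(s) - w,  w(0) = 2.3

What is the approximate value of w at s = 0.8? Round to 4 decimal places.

1.7665

Midpoint: k1 = f(s_n, w_n); k2 = f(s_n + h/2, w_n + (h/2)·k1); w_{n+1} = w_n + h·k2.
s=0.000000, w=2.300000:
  k1 = f(0.000000, 2.300000) = -0.800000
  k2 = f(0.200000, 2.140000) = -0.669900
  w ← 2.300000 + 0.4·(-0.669900) = 2.032040
s=0.400000, w=2.032040:
  k1 = f(0.400000, 2.032040) = -0.650448
  k2 = f(0.600000, 1.901950) = -0.663947
  w ← 2.032040 + 0.4·(-0.663947) = 1.766461
w(0.8) ≈ 1.7665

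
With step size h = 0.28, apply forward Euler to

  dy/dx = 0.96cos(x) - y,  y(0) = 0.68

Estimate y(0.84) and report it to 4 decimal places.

Euler: y_{n+1} = y_n + h·f(x_n, y_n).
x=0.000000, y=0.680000: f=0.280000 → y ← 0.680000 + 0.28·0.280000 = 0.758400
x=0.280000, y=0.758400: f=0.164213 → y ← 0.758400 + 0.28·0.164213 = 0.804380
x=0.560000, y=0.804380: f=0.008985 → y ← 0.804380 + 0.28·0.008985 = 0.806896
y(0.84) ≈ 0.8069

0.8069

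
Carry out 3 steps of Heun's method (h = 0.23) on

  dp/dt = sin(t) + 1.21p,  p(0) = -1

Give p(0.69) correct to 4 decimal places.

-1.9891

Heun: k1 = f(t_n, p_n); k2 = f(t_n + h, p_n + h·k1); p_{n+1} = p_n + (h/2)·(k1 + k2).
t=0.000000, p=-1.000000:
  k1 = f(0.000000, -1.000000) = -1.210000
  k2 = f(0.230000, -1.278300) = -1.318765
  p ← -1.000000 + (0.23/2)·(-1.210000 + (-1.318765)) = -1.290808
t=0.230000, p=-1.290808:
  k1 = f(0.230000, -1.290808) = -1.333900
  k2 = f(0.460000, -1.597605) = -1.489154
  p ← -1.290808 + (0.23/2)·(-1.333900 + (-1.489154)) = -1.615459
t=0.460000, p=-1.615459:
  k1 = f(0.460000, -1.615459) = -1.510758
  k2 = f(0.690000, -1.962934) = -1.738612
  p ← -1.615459 + (0.23/2)·(-1.510758 + (-1.738612)) = -1.989137
p(0.69) ≈ -1.9891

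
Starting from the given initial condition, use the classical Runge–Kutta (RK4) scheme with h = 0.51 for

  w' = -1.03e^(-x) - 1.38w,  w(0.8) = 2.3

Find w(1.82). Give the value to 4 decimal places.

RK4: k1 = f(x_n, w_n); k2 = f(x_n + h/2, w_n + (h/2)·k1); k3 = f(x_n + h/2, w_n + (h/2)·k2); k4 = f(x_n + h, w_n + h·k3); w_{n+1} = w_n + (h/6)·(k1 + 2k2 + 2k3 + k4).
x=0.800000, w=2.300000:
  k1 = f(0.800000, 2.300000) = -3.636809
  k2 = f(1.055000, 1.372614) = -2.252845
  k3 = f(1.055000, 1.725524) = -2.739862
  k4 = f(1.310000, 0.902670) = -1.523600
  w ← 2.300000 + (0.51/6)·(k1 + 2k2 + 2k3 + k4) = 1.012605
x=1.310000, w=1.012605:
  k1 = f(1.310000, 1.012605) = -1.675310
  k2 = f(1.565000, 0.585401) = -1.023214
  k3 = f(1.565000, 0.751685) = -1.252687
  k4 = f(1.820000, 0.373735) = -0.682641
  w ← 1.012605 + (0.51/6)·(k1 + 2k2 + 2k3 + k4) = 0.425276
w(1.82) ≈ 0.4253

0.4253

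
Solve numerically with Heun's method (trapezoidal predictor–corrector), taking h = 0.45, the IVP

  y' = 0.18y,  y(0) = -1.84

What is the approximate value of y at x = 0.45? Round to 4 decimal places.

Heun: k1 = f(x_n, y_n); k2 = f(x_n + h, y_n + h·k1); y_{n+1} = y_n + (h/2)·(k1 + k2).
x=0.000000, y=-1.840000:
  k1 = f(0.000000, -1.840000) = -0.331200
  k2 = f(0.450000, -1.989040) = -0.358027
  y ← -1.840000 + (0.45/2)·(-0.331200 + (-0.358027)) = -1.995076
y(0.45) ≈ -1.9951

-1.9951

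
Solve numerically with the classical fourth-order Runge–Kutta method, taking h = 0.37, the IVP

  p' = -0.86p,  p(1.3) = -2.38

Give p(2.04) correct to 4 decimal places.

RK4: k1 = f(t_n, p_n); k2 = f(t_n + h/2, p_n + (h/2)·k1); k3 = f(t_n + h/2, p_n + (h/2)·k2); k4 = f(t_n + h, p_n + h·k3); p_{n+1} = p_n + (h/6)·(k1 + 2k2 + 2k3 + k4).
t=1.300000, p=-2.380000:
  k1 = f(1.300000, -2.380000) = 2.046800
  k2 = f(1.485000, -2.001342) = 1.721154
  k3 = f(1.485000, -2.061586) = 1.772964
  k4 = f(1.670000, -1.724003) = 1.482643
  p ← -2.380000 + (0.37/6)·(k1 + 2k2 + 2k3 + k4) = -1.731410
t=1.670000, p=-1.731410:
  k1 = f(1.670000, -1.731410) = 1.489012
  k2 = f(1.855000, -1.455942) = 1.252111
  k3 = f(1.855000, -1.499769) = 1.289802
  k4 = f(2.040000, -1.254183) = 1.078598
  p ← -1.731410 + (0.37/6)·(k1 + 2k2 + 2k3 + k4) = -1.259571
p(2.04) ≈ -1.2596

-1.2596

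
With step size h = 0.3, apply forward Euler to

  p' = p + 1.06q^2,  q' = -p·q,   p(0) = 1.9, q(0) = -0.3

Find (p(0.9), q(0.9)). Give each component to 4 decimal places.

Euler on (p,q): p_{n+1} = p_n + h·p', q_{n+1} = q_n + h·q'.
0.000000: (1.900000, -0.300000); f=(1.995400, 0.570000) → (2.498620, -0.129000)
0.300000: (2.498620, -0.129000); f=(2.516259, 0.322322) → (3.253498, -0.032303)
0.600000: (3.253498, -0.032303); f=(3.254604, 0.105099) → (4.229879, -0.000774)
(p(0.9), q(0.9)) ≈ (4.2299, -0.0008)

4.2299, -0.0008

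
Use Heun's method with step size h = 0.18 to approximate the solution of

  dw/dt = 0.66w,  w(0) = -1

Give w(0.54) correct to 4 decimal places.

Heun: k1 = f(t_n, w_n); k2 = f(t_n + h, w_n + h·k1); w_{n+1} = w_n + (h/2)·(k1 + k2).
t=0.000000, w=-1.000000:
  k1 = f(0.000000, -1.000000) = -0.660000
  k2 = f(0.180000, -1.118800) = -0.738408
  w ← -1.000000 + (0.18/2)·(-0.660000 + (-0.738408)) = -1.125857
t=0.180000, w=-1.125857:
  k1 = f(0.180000, -1.125857) = -0.743065
  k2 = f(0.360000, -1.259608) = -0.831342
  w ← -1.125857 + (0.18/2)·(-0.743065 + (-0.831342)) = -1.267553
t=0.360000, w=-1.267553:
  k1 = f(0.360000, -1.267553) = -0.836585
  k2 = f(0.540000, -1.418139) = -0.935972
  w ← -1.267553 + (0.18/2)·(-0.836585 + (-0.935972)) = -1.427083
w(0.54) ≈ -1.4271

-1.4271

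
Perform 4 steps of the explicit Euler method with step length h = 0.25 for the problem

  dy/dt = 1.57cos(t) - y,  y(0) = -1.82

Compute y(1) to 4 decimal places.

Euler: y_{n+1} = y_n + h·f(t_n, y_n).
t=0.000000, y=-1.820000: f=3.390000 → y ← -1.820000 + 0.25·3.390000 = -0.972500
t=0.250000, y=-0.972500: f=2.493693 → y ← -0.972500 + 0.25·2.493693 = -0.349077
t=0.500000, y=-0.349077: f=1.726881 → y ← -0.349077 + 0.25·1.726881 = 0.082643
t=0.750000, y=0.082643: f=1.066108 → y ← 0.082643 + 0.25·1.066108 = 0.349171
y(1) ≈ 0.3492

0.3492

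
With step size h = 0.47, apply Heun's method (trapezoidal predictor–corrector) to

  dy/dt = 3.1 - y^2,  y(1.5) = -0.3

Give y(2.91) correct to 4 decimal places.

1.4111

Heun: k1 = f(t_n, y_n); k2 = f(t_n + h, y_n + h·k1); y_{n+1} = y_n + (h/2)·(k1 + k2).
t=1.500000, y=-0.300000:
  k1 = f(1.500000, -0.300000) = 3.010000
  k2 = f(1.970000, 1.114700) = 1.857444
  y ← -0.300000 + (0.47/2)·(3.010000 + 1.857444) = 0.843849
t=1.970000, y=0.843849:
  k1 = f(1.970000, 0.843849) = 2.387918
  k2 = f(2.440000, 1.966171) = -0.765828
  y ← 0.843849 + (0.47/2)·(2.387918 + (-0.765828)) = 1.225041
t=2.440000, y=1.225041:
  k1 = f(2.440000, 1.225041) = 1.599276
  k2 = f(2.910000, 1.976700) = -0.807343
  y ← 1.225041 + (0.47/2)·(1.599276 + (-0.807343)) = 1.411145
y(2.91) ≈ 1.4111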